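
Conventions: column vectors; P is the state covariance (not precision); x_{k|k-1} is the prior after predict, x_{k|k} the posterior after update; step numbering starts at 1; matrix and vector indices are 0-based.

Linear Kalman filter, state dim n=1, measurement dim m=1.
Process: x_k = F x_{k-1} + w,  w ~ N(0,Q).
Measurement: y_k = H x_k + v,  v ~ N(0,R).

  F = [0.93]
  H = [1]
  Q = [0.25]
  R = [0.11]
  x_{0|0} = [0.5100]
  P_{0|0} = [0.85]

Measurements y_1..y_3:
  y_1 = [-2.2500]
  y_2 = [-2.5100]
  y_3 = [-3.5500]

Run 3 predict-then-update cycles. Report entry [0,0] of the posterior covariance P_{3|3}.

P_post[0,0] = 0.0820

step 1: x^-=[0.4743]  P^-=[0.9852]  S=[1.0952]  K=[0.8996]  nu=[-2.7243]  x^+=[-1.9764]  P^+=[0.0990]
step 2: x^-=[-1.8380]  P^-=[0.3356]  S=[0.4456]  K=[0.7531]  nu=[-0.6720]  x^+=[-2.3441]  P^+=[0.0828]
step 3: x^-=[-2.1800]  P^-=[0.3217]  S=[0.4317]  K=[0.7452]  nu=[-1.3700]  x^+=[-3.2009]  P^+=[0.0820]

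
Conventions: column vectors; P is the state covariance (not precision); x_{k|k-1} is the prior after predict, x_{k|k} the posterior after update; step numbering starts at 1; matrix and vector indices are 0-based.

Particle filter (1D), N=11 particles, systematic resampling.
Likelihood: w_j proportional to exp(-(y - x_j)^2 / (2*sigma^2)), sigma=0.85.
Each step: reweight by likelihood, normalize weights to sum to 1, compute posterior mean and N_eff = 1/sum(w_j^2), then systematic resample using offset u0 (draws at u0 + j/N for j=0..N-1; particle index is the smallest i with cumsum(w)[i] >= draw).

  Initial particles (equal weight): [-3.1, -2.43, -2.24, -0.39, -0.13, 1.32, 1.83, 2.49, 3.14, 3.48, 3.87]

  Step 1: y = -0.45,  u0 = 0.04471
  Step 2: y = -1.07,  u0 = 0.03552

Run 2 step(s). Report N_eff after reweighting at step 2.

step 1: w=[0.0034, 0.0294, 0.0483, 0.4421, 0.4128, 0.0507, 0.0121, 0.0011, 0.0001, 0.0000, 0.0000]  mean=-0.3241  Neff=2.6899  idx=[2, 3, 3, 3, 3, 3, 4, 4, 4, 4, 5]
step 2: w=[0.0625, 0.1170, 0.1170, 0.1170, 0.1170, 0.1170, 0.0874, 0.0874, 0.0874, 0.0874, 0.0031]  mean=-0.4094  Neff=9.7205  idx=[0, 1, 2, 3, 3, 4, 5, 6, 7, 8, 9]

N_eff = 9.7205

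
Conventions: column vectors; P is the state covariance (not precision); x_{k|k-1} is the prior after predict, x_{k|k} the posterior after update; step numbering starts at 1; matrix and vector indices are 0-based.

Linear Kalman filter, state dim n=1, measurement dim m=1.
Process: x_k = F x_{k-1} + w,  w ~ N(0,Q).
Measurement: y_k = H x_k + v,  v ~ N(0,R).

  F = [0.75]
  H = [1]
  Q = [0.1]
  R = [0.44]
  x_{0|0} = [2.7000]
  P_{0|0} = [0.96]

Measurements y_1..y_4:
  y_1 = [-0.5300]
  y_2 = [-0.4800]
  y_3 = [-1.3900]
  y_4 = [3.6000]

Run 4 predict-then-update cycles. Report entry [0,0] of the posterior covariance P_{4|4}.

step 1: x^-=[2.0250]  P^-=[0.6400]  S=[1.0800]  K=[0.5926]  nu=[-2.5550]  x^+=[0.5109]  P^+=[0.2607]
step 2: x^-=[0.3832]  P^-=[0.2467]  S=[0.6867]  K=[0.3592]  nu=[-0.8632]  x^+=[0.0731]  P^+=[0.1581]
step 3: x^-=[0.0548]  P^-=[0.1889]  S=[0.6289]  K=[0.3004]  nu=[-1.4448]  x^+=[-0.3792]  P^+=[0.1322]
step 4: x^-=[-0.2844]  P^-=[0.1743]  S=[0.6143]  K=[0.2838]  nu=[3.8844]  x^+=[0.8180]  P^+=[0.1249]

P_post[0,0] = 0.1249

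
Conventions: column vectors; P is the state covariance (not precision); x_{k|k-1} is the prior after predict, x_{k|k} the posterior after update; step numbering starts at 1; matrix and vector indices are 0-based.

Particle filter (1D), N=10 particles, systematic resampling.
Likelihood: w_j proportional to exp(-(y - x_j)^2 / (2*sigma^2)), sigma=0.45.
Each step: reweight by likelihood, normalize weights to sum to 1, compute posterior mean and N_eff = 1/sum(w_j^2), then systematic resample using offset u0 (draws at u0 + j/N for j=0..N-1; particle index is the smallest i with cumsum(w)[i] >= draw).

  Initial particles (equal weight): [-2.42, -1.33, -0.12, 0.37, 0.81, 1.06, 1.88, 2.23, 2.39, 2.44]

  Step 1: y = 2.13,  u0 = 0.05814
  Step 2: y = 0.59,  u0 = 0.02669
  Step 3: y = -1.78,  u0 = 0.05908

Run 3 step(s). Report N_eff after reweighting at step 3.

step 1: w=[0.0000, 0.0000, 0.0000, 0.0001, 0.0038, 0.0167, 0.2420, 0.2755, 0.2390, 0.2228]  mean=2.2051  Neff=4.1402  idx=[6, 6, 6, 7, 7, 8, 8, 8, 9, 9]
step 2: w=[0.3080, 0.3080, 0.3080, 0.0245, 0.0245, 0.0063, 0.0063, 0.0063, 0.0040, 0.0040]  mean=1.9113  Neff=3.4962  idx=[0, 0, 0, 1, 1, 1, 2, 2, 2, 3]
step 3: w=[0.1111, 0.1111, 0.1111, 0.1111, 0.1111, 0.1111, 0.1111, 0.1111, 0.1111, 0.0001]  mean=1.8801  Neff=9.0026  idx=[0, 1, 2, 3, 4, 5, 5, 6, 7, 8]

N_eff = 9.0026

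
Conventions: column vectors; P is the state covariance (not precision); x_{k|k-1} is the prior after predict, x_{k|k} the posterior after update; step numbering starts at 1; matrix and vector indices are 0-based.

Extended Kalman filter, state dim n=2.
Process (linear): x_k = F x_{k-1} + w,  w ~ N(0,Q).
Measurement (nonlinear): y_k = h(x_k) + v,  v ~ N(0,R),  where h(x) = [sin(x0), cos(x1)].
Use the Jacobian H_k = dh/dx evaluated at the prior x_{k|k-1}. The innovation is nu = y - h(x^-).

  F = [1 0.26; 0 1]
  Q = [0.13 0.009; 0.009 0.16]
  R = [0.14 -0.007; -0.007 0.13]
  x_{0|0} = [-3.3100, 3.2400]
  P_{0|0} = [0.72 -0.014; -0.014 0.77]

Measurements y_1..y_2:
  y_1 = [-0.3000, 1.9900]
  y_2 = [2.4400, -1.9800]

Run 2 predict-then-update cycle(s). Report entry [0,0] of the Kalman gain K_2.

K[0,0] = 0.0454

step 1: x^-=[-2.4676, 3.2400]  P^-=[0.8948 0.1952; 0.1952 0.9300]  H_jac=[-0.7813 0.0000; 0.0000 0.0982]  S=[0.6862 -0.0220; -0.0220 0.1390]  K=[-1.0195 -0.0233; -0.2022 0.6255]  nu=[0.3241, 2.9852]  x^+=[-2.8675, 5.0416]  P^+=[0.1825 0.0418; 0.0418 0.8420]
step 2: x^-=[-1.5567, 5.0416]  P^-=[0.3911 0.2698; 0.2698 1.0020]  H_jac=[0.0141 0.0000; 0.0000 0.9463]  S=[0.1401 -0.0034; -0.0034 1.0273]  K=[0.0454 0.2486; 0.0496 0.9232]  nu=[3.4399, -2.3033]  x^+=[-1.9733, 3.0857]  P^+=[0.3274 0.0338; 0.0338 0.1265]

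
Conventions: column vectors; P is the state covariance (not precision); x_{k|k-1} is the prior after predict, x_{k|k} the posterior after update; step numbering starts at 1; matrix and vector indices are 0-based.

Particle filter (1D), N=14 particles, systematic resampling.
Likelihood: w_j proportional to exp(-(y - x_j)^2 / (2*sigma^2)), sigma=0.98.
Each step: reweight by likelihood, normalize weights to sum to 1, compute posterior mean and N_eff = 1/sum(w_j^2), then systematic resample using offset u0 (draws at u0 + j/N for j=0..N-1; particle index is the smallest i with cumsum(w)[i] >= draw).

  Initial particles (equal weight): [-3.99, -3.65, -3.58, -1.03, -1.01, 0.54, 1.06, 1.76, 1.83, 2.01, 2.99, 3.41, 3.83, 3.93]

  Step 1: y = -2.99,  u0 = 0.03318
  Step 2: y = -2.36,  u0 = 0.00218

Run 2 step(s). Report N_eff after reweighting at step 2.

step 1: w=[0.2384, 0.3198, 0.3347, 0.0543, 0.0521, 0.0006, 0.0001, 0.0000, 0.0000, 0.0000, 0.0000, 0.0000, 0.0000, 0.0000]  mean=-3.4248  Neff=3.6128  idx=[0, 0, 0, 1, 1, 1, 1, 1, 2, 2, 2, 2, 2, 4]
step 2: w=[0.0452, 0.0452, 0.0452, 0.0758, 0.0758, 0.0758, 0.0758, 0.0758, 0.0831, 0.0831, 0.0831, 0.0831, 0.0831, 0.0698]  mean=-3.4827  Neff=13.4648  idx=[0, 1, 3, 4, 5, 5, 6, 7, 8, 9, 10, 11, 12, 13]

N_eff = 13.4648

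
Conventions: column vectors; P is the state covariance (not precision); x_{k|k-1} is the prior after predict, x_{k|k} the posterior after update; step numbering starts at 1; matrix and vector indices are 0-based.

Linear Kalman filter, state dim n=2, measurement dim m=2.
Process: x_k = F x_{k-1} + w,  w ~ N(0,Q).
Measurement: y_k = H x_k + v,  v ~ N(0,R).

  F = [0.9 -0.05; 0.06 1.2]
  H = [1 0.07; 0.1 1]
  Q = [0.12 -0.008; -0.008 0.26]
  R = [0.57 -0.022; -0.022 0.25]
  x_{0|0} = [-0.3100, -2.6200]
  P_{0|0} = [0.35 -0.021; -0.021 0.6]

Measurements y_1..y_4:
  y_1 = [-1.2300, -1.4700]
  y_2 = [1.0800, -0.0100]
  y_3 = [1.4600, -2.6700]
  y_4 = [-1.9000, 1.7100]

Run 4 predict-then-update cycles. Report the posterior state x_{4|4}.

step 1: x^-=[-0.1480, -3.1626]  P^-=[0.4069 -0.0477; -0.0477 1.1222]  S=[0.9757 0.0492; 0.0492 1.3668]  K=[0.4146 -0.0201; -0.0096 0.8179]  nu=[-0.8606, 1.7074]  x^+=[-0.5391, -1.7577]  P^+=[0.2394 -0.0381; -0.0381 0.2085]
step 2: x^-=[-0.3973, -2.1416]  P^-=[0.3179 -0.0486; -0.0486 0.5556]  S=[0.8838 -0.0003; -0.0003 0.7991]  K=[0.3558 -0.0209; -0.0108 0.6892]  nu=[1.6272, 2.1714]  x^+=[0.1363, -0.6626]  P^+=[0.2056 -0.0336; -0.0336 0.1759]
step 3: x^-=[0.1558, -0.7869]  P^-=[0.2900 -0.0437; -0.0437 0.5092]  S=[0.8564 -0.0013; -0.0013 0.7534]  K=[0.3351 -0.0189; -0.0083 0.6701]  nu=[1.3593, -1.8987]  x^+=[0.6471, -2.0705]  P^+=[0.1936 -0.0314; -0.0314 0.1709]
step 4: x^-=[0.6859, -2.4458]  P^-=[0.2801 -0.0417; -0.0417 0.5022]  S=[0.8467 -0.0008; -0.0008 0.7467]  K=[0.3273 -0.0179; -0.0071 0.6670]  nu=[-2.4147, 4.0872]  x^+=[-0.1778, 0.2974]  P^+=[0.1891 -0.0306; -0.0306 0.1700]

x_post = [-0.1778, 0.2974]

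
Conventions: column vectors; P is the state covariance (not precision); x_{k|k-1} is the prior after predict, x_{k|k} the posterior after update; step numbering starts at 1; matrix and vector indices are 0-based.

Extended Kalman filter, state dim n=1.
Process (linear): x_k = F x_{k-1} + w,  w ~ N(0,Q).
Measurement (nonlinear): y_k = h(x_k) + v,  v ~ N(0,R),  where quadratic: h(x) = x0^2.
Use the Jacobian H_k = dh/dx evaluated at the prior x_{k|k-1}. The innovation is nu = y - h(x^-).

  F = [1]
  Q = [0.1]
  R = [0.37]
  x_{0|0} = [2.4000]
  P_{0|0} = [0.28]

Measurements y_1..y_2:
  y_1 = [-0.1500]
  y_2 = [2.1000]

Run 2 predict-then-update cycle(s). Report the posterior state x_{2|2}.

step 1: x^-=[2.4000]  P^-=[0.3800]  H_jac=[4.8000]  S=[9.1252]  K=[0.1999]  nu=[-5.9100]  x^+=[1.2187]  P^+=[0.0154]
step 2: x^-=[1.2187]  P^-=[0.1154]  H_jac=[2.4373]  S=[1.0556]  K=[0.2665]  nu=[0.6148]  x^+=[1.3825]  P^+=[0.0405]

x_post = [1.3825]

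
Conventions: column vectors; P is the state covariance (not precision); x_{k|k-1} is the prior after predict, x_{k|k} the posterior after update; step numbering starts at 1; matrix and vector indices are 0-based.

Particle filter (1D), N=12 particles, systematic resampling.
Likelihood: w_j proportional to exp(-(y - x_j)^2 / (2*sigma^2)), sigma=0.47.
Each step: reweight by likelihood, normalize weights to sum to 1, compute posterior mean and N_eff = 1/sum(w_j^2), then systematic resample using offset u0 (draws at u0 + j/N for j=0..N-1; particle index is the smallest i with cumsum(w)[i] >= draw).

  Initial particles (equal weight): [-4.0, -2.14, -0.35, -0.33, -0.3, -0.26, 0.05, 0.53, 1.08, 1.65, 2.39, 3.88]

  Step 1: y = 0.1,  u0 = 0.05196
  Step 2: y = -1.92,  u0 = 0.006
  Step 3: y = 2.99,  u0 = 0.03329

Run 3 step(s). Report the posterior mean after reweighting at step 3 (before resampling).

step 1: w=[0.0000, 0.0000, 0.1404, 0.1461, 0.1546, 0.1656, 0.2208, 0.1461, 0.0253, 0.0010, 0.0000, 0.0000]  mean=-0.0695  Neff=6.1284  idx=[2, 2, 3, 4, 4, 5, 5, 6, 6, 6, 7, 7]
step 2: w=[0.1845, 0.1845, 0.1599, 0.1286, 0.1286, 0.0956, 0.0956, 0.0075, 0.0075, 0.0075, 0.0001, 0.0001]  mean=-0.3076  Neff=6.8861  idx=[0, 0, 0, 1, 1, 2, 2, 3, 4, 4, 5, 6]
step 3: w=[0.0461, 0.0461, 0.0461, 0.0461, 0.0461, 0.0623, 0.0623, 0.0975, 0.0975, 0.0975, 0.1763, 0.1763]  mean=-0.3011  Neff=9.1688  idx=[0, 2, 4, 5, 7, 7, 8, 9, 10, 10, 11, 11]

post_mean = -0.3011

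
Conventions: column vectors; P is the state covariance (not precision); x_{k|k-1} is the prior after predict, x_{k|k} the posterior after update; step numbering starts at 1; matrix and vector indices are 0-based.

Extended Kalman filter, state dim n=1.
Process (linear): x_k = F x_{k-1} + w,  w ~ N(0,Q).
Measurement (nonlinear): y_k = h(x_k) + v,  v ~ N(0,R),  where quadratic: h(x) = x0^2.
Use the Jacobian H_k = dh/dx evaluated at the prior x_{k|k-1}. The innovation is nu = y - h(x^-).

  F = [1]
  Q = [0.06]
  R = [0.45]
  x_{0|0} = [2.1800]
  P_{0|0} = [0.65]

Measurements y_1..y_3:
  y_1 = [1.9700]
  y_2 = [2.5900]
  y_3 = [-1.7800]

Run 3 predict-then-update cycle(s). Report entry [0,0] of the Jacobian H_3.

H_jac[0,0] = 3.1861

step 1: x^-=[2.1800]  P^-=[0.7100]  H_jac=[4.3600]  S=[13.9468]  K=[0.2220]  nu=[-2.7824]  x^+=[1.5624]  P^+=[0.0229]
step 2: x^-=[1.5624]  P^-=[0.0829]  H_jac=[3.1249]  S=[1.2596]  K=[0.2057]  nu=[0.1488]  x^+=[1.5930]  P^+=[0.0296]
step 3: x^-=[1.5930]  P^-=[0.0896]  H_jac=[3.1861]  S=[1.3597]  K=[0.2100]  nu=[-4.3178]  x^+=[0.6863]  P^+=[0.0297]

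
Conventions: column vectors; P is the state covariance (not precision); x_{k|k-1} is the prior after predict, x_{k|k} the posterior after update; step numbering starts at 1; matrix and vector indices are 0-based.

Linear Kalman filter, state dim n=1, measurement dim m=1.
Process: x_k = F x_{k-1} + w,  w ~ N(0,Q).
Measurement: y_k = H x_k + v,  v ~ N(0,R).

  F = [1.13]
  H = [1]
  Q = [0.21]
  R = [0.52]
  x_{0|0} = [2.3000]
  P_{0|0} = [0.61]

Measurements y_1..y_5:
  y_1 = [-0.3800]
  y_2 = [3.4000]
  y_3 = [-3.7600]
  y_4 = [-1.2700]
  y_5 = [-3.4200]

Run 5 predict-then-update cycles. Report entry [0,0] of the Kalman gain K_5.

step 1: x^-=[2.5990]  P^-=[0.9889]  S=[1.5089]  K=[0.6554]  nu=[-2.9790]  x^+=[0.6466]  P^+=[0.3408]
step 2: x^-=[0.7307]  P^-=[0.6452]  S=[1.1652]  K=[0.5537]  nu=[2.6693]  x^+=[2.2087]  P^+=[0.2879]
step 3: x^-=[2.4958]  P^-=[0.5777]  S=[1.0977]  K=[0.5263]  nu=[-6.2558]  x^+=[-0.7964]  P^+=[0.2737]
step 4: x^-=[-0.8999]  P^-=[0.5594]  S=[1.0794]  K=[0.5183]  nu=[-0.3701]  x^+=[-1.0917]  P^+=[0.2695]
step 5: x^-=[-1.2336]  P^-=[0.5541]  S=[1.0741]  K=[0.5159]  nu=[-2.1864]  x^+=[-2.3615]  P^+=[0.2683]

K[0,0] = 0.5159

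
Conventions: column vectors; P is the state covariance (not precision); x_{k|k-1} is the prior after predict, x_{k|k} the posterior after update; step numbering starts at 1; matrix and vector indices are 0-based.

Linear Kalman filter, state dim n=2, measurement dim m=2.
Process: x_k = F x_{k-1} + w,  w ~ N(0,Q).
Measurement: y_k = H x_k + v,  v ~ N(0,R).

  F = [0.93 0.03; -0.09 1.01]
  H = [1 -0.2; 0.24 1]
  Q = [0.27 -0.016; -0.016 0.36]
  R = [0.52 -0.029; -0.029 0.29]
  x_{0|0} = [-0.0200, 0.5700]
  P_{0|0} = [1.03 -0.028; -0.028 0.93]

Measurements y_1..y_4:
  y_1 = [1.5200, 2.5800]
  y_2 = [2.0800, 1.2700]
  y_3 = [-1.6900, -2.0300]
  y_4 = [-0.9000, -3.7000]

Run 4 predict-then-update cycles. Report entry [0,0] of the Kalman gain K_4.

step 1: x^-=[-0.0015, 0.5775]  P^-=[1.1601 -0.1003; -0.1003 1.3221]  S=[1.7731 -0.1104; -0.1104 1.6308]  K=[0.6752 0.1550; -0.1568 0.7853]  nu=[1.6370, 2.0029]  x^+=[1.4143, 1.8938]  P^+=[0.3356 -0.0552; -0.0552 0.2455]
step 2: x^-=[1.3721, 1.7855]  P^-=[0.5574 -0.0883; -0.0883 0.6232]  S=[1.1377 -0.1040; -0.1040 0.9029]  K=[0.5155 0.1097; -0.1276 0.6521]  nu=[1.0650, -0.8448]  x^+=[1.8285, 1.0987]  P^+=[0.2560 -0.0446; -0.0446 0.2035]
step 3: x^-=[1.7334, 0.9451]  P^-=[0.4891 -0.0730; -0.0730 0.5778]  S=[1.0614 -0.0967; -0.0967 0.8609]  K=[0.4842 0.1059; -0.1196 0.6373]  nu=[-3.2344, -3.3912]  x^+=[-0.1918, -0.8293]  P^+=[0.2405 -0.0410; -0.0410 0.1981]
step 4: x^-=[-0.2033, -0.8204]  P^-=[0.4759 -0.0686; -0.0686 0.5715]  S=[1.0462 -0.0944; -0.0944 0.8560]  K=[0.4776 0.1060; -0.1175 0.6355]  nu=[-0.8608, -2.8308]  x^+=[-0.9143, -2.5182]  P^+=[0.2372 -0.0401; -0.0401 0.1973]

K[0,0] = 0.4776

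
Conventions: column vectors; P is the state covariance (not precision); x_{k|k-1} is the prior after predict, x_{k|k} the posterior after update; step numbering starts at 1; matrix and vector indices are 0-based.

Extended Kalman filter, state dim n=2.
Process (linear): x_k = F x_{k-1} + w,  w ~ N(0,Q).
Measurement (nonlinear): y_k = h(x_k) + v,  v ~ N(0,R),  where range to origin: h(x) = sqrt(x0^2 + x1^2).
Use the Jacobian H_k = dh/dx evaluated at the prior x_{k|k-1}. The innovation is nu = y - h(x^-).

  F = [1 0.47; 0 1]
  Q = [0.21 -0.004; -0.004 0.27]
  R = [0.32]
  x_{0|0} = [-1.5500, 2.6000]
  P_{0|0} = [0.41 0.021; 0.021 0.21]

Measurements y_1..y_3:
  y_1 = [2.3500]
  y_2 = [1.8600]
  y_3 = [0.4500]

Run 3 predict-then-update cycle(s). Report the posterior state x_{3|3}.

x_post = [0.2382, 1.2088]

step 1: x^-=[-0.3280, 2.6000]  P^-=[0.6861 0.1157; 0.1157 0.4800]  H_jac=[-0.1252 0.9921]  S=[0.7745]  K=[0.0373; 0.5962]  nu=[-0.2706]  x^+=[-0.3381, 2.4387]  P^+=[0.6850 0.0985; 0.0985 0.2047]
step 2: x^-=[0.8081, 2.4387]  P^-=[1.0328 0.1907; 0.1907 0.4747]  H_jac=[0.3145 0.9492]  S=[0.9638]  K=[0.5249; 0.5298]  nu=[-0.7091]  x^+=[0.4359, 2.0630]  P^+=[0.7673 -0.0773; -0.0773 0.2042]
step 3: x^-=[1.4055, 2.0630]  P^-=[0.9497 0.0147; 0.0147 0.4742]  H_jac=[0.5630 0.8264]  S=[0.9586]  K=[0.5705; 0.4174]  nu=[-2.0463]  x^+=[0.2382, 1.2088]  P^+=[0.6378 -0.2136; -0.2136 0.3072]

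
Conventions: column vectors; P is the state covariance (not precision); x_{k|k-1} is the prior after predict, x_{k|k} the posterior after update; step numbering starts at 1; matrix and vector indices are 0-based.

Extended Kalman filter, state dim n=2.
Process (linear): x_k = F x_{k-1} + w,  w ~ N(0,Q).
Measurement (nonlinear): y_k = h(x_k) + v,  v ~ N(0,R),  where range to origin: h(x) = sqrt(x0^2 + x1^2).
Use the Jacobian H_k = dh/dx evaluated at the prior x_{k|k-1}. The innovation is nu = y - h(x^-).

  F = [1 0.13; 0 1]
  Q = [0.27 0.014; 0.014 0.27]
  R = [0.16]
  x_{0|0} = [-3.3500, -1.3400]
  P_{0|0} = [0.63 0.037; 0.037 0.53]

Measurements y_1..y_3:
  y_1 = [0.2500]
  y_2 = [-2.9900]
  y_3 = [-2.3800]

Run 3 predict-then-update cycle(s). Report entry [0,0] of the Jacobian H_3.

H_jac[0,0] = 0.9939

step 1: x^-=[-3.5242, -1.3400]  P^-=[0.9186 0.1199; 0.1199 0.8000]  H_jac=[-0.9347 -0.3554]  S=[1.1433]  K=[-0.7883; -0.3467]  nu=[-3.5204]  x^+=[-0.7491, -0.1194]  P^+=[0.2082 -0.1926; -0.1926 0.6626]
step 2: x^-=[-0.7647, -0.1194]  P^-=[0.4393 -0.0924; -0.0924 0.9326]  H_jac=[-0.9880 -0.1543]  S=[0.5828]  K=[-0.7202; -0.0902]  nu=[-3.7639]  x^+=[1.9461, 0.2200]  P^+=[0.1370 -0.1303; -0.1303 0.9278]
step 3: x^-=[1.9747, 0.2200]  P^-=[0.3888 0.0043; 0.0043 1.1978]  H_jac=[0.9939 0.1107]  S=[0.5596]  K=[0.6913; 0.2446]  nu=[-4.3669]  x^+=[-1.0440, -0.8483]  P^+=[0.1213 -0.0903; -0.0903 1.1643]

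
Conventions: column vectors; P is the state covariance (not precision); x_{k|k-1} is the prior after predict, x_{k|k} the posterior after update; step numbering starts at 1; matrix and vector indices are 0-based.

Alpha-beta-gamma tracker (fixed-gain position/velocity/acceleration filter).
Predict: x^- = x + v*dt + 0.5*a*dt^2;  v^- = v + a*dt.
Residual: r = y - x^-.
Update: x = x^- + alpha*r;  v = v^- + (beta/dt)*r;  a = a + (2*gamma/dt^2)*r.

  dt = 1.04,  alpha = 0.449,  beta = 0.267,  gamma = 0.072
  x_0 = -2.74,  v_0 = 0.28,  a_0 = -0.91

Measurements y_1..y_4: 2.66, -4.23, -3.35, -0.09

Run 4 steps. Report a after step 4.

step 1: x_pred=-2.9409  r=5.6009  x^+=-0.4261  v^+=0.7715  a^+=-0.1643
step 2: x_pred=0.2874  r=-4.5174  x^+=-1.7409  v^+=-0.5591  a^+=-0.7657
step 3: x_pred=-2.7365  r=-0.6135  x^+=-3.0120  v^+=-1.5130  a^+=-0.8474
step 4: x_pred=-5.0438  r=4.9538  x^+=-2.8195  v^+=-1.1225  a^+=-0.1879

a_post = -0.1879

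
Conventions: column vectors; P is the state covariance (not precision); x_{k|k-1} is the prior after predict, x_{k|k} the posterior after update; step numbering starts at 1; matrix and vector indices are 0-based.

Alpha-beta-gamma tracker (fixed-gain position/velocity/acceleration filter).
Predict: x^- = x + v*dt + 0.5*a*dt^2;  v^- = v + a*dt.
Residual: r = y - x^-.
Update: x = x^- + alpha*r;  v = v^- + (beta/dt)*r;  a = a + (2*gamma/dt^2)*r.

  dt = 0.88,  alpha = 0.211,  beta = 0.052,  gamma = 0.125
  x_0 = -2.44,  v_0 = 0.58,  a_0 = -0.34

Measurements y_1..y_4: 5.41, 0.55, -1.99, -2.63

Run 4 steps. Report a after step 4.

a_post = -2.7428

step 1: x_pred=-2.0612  r=7.4712  x^+=-0.4848  v^+=0.7223  a^+=2.0719
step 2: x_pred=0.9531  r=-0.4031  x^+=0.8680  v^+=2.5218  a^+=1.9418
step 3: x_pred=3.8391  r=-5.8291  x^+=2.6091  v^+=3.8861  a^+=0.0600
step 4: x_pred=6.0522  r=-8.6822  x^+=4.2202  v^+=3.4259  a^+=-2.7428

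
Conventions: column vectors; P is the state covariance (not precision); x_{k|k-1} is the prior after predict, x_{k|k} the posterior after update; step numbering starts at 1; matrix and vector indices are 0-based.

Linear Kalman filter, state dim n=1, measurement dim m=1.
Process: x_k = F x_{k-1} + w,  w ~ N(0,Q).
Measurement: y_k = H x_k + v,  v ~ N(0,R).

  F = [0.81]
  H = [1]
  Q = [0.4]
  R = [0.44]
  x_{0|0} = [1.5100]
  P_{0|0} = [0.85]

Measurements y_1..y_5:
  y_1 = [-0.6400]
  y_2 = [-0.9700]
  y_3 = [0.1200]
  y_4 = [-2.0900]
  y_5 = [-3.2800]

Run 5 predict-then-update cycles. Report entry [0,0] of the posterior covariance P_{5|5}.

step 1: x^-=[1.2231]  P^-=[0.9577]  S=[1.3977]  K=[0.6852]  nu=[-1.8631]  x^+=[-0.0535]  P^+=[0.3015]
step 2: x^-=[-0.0433]  P^-=[0.5978]  S=[1.0378]  K=[0.5760]  nu=[-0.9267]  x^+=[-0.5771]  P^+=[0.2535]
step 3: x^-=[-0.4675]  P^-=[0.5663]  S=[1.0063]  K=[0.5628]  nu=[0.5875]  x^+=[-0.1369]  P^+=[0.2476]
step 4: x^-=[-0.1109]  P^-=[0.5625]  S=[1.0025]  K=[0.5611]  nu=[-1.9791]  x^+=[-1.2213]  P^+=[0.2469]
step 5: x^-=[-0.9893]  P^-=[0.5620]  S=[1.0020]  K=[0.5609]  nu=[-2.2907]  x^+=[-2.2741]  P^+=[0.2468]

P_post[0,0] = 0.2468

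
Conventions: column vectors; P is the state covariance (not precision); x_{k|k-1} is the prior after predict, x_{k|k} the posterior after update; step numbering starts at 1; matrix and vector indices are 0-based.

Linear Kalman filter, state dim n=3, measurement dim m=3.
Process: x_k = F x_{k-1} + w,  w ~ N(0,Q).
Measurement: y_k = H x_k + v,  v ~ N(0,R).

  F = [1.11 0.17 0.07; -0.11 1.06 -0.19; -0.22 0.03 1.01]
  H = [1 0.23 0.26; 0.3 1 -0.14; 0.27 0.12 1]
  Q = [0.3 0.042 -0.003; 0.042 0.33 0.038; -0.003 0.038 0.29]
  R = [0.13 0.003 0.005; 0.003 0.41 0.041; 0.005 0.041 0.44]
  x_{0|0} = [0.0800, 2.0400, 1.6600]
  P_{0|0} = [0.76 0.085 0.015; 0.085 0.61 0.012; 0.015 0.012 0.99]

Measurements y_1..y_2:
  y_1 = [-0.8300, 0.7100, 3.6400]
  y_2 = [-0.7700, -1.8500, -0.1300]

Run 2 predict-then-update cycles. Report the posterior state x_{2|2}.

step 1: x^-=[0.5518, 1.8382, 1.7202]  P^-=[1.2936 0.1416 -0.0972; 0.1416 1.0363 -0.1226; -0.0972 -0.1226 1.3302]  S=[1.5683 0.7105 0.6185; 0.7105 1.7162 -0.0187; 0.6185 -0.0187 1.8067]  K=[0.9277 -0.0693 -0.1694; -0.1170 0.6877 0.0693; -0.0807 -0.1554 0.7396]  nu=[-2.2518, -1.0529, 1.5502]  x^+=[-1.7268, 1.4849, 3.2121]  P^+=[0.1700 -0.0985 -0.1068; -0.0985 0.3205 0.0463; -0.1068 0.0463 0.3419]
step 2: x^-=[-1.4395, 1.1537, 3.6686]  P^-=[0.4677 -0.0144 -0.1283; -0.0144 0.7044 0.0667; -0.1283 0.0667 0.6989]  S=[0.6168 0.2877 0.2099; 0.2877 1.1537 0.0931; 0.2099 0.0931 1.1289]  K=[0.7737 -0.0567 -0.1425; -0.0438 0.6025 0.0890; -0.0521 -0.0969 0.6131]  nu=[-0.5497, -2.0582, -3.5484]  x^+=[-1.2424, -0.3780, 1.7209]  P^+=[0.1418 -0.0819 -0.0896; -0.0819 0.2823 0.0518; -0.0896 0.0518 0.2835]

x_post = [-1.2424, -0.3780, 1.7209]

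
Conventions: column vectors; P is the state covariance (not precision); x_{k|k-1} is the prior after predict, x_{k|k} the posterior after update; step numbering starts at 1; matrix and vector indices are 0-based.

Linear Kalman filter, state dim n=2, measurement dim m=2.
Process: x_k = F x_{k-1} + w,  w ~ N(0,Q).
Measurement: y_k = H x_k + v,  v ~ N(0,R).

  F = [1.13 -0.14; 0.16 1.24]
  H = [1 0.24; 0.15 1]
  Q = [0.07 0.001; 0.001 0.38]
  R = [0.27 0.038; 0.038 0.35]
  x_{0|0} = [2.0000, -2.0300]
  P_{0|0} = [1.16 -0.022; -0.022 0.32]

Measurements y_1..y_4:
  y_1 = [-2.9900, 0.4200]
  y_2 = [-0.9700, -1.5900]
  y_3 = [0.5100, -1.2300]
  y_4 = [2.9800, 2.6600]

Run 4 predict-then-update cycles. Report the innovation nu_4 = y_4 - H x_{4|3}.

step 1: x^-=[2.5442, -2.1972]  P^-=[1.5644 0.1248; 0.1248 0.8930]  S=[1.9458 0.6163; 0.6163 1.3157]  K=[0.8605 -0.1299; -0.0531 0.7178]  nu=[-5.0069, 2.2356]  x^+=[-2.0548, -0.3267]  P^+=[0.2391 -0.0486; -0.0486 0.2565]
step 2: x^-=[-2.2761, -0.7339]  P^-=[0.3957 -0.0673; -0.0673 0.7613]  S=[0.6772 0.2103; 0.2103 1.1000]  K=[0.5982 -0.1216; -0.0443 0.6914]  nu=[1.4823, -0.5147]  x^+=[-1.3269, -1.1554]  P^+=[0.1677 -0.0450; -0.0450 0.2470]
step 3: x^-=[-1.3376, -1.6451]  P^-=[0.3032 -0.0736; -0.0736 0.7463]  S=[0.5809 0.1863; 0.1863 1.0810]  K=[0.5292 -0.1172; -0.0387 0.6868]  nu=[2.2424, 0.6157]  x^+=[-0.2231, -1.3089]  P^+=[0.1488 -0.0432; -0.0432 0.2454]
step 4: x^-=[-0.0689, -1.6588]  P^-=[0.2785 -0.0743; -0.0743 0.7440]  S=[0.5557 0.1813; 0.1813 1.0779]  K=[0.5068 -0.1154; -0.0363 0.6859]  nu=[3.4470, 4.3291]  x^+=[1.1782, 1.1857]  P^+=[0.1426 -0.0425; -0.0425 0.2451]

innov = [3.4470, 4.3291]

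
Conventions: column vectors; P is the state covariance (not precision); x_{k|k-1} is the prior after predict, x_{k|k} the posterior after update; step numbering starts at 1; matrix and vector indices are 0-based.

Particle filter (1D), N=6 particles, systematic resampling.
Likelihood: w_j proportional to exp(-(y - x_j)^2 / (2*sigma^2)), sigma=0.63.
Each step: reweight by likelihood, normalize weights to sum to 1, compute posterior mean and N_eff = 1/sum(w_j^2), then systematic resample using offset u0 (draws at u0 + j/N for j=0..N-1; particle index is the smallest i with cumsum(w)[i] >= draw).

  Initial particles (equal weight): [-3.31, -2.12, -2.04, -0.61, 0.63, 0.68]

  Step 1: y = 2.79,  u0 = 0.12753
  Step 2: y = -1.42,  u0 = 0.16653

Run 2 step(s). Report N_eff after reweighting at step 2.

N_eff = 5.9032

step 1: w=[0.0000, 0.0000, 0.0000, 0.0001, 0.4331, 0.5668]  mean=0.6582  Neff=1.9652  idx=[4, 4, 5, 5, 5, 5]
step 2: w=[0.1969, 0.1969, 0.1516, 0.1516, 0.1516, 0.1516]  mean=0.6603  Neff=5.9032  idx=[0, 1, 2, 3, 4, 5]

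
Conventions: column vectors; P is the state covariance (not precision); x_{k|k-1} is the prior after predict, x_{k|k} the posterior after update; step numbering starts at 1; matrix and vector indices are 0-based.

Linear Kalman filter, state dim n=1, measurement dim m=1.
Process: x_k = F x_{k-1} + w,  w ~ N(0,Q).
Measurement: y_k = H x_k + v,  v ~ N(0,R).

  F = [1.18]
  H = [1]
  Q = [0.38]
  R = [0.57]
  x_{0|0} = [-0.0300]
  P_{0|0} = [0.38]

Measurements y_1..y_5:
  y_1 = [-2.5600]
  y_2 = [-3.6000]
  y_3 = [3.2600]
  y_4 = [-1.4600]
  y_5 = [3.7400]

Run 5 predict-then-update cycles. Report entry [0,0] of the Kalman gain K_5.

K[0,0] = 0.6005

step 1: x^-=[-0.0354]  P^-=[0.9091]  S=[1.4791]  K=[0.6146]  nu=[-2.5246]  x^+=[-1.5871]  P^+=[0.3503]
step 2: x^-=[-1.8728]  P^-=[0.8678]  S=[1.4378]  K=[0.6036]  nu=[-1.7272]  x^+=[-2.9153]  P^+=[0.3440]
step 3: x^-=[-3.4400]  P^-=[0.8590]  S=[1.4290]  K=[0.6011]  nu=[6.7000]  x^+=[0.5876]  P^+=[0.3426]
step 4: x^-=[0.6933]  P^-=[0.8571]  S=[1.4271]  K=[0.6006]  nu=[-2.1533]  x^+=[-0.5999]  P^+=[0.3423]
step 5: x^-=[-0.7079]  P^-=[0.8567]  S=[1.4267]  K=[0.6005]  nu=[4.4479]  x^+=[1.9629]  P^+=[0.3423]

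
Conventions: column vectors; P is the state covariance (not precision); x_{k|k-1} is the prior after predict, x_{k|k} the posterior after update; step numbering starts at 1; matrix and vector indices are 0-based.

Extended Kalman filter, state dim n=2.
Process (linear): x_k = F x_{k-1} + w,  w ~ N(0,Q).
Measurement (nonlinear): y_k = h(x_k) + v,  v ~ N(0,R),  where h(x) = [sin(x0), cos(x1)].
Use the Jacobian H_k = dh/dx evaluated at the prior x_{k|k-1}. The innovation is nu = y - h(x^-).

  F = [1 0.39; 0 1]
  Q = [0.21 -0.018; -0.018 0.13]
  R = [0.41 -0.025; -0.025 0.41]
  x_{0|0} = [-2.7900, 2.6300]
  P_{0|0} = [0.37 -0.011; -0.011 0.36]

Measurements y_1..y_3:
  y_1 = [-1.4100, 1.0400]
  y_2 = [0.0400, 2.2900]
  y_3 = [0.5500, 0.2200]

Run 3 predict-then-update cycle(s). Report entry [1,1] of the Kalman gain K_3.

K[1,1] = -0.3151

step 1: x^-=[-1.7643, 2.6300]  P^-=[0.6262 0.1114; 0.1114 0.4900]  H_jac=[-0.1923 0.0000; 0.0000 -0.4896]  S=[0.4332 -0.0145; -0.0145 0.5274]  K=[-0.2817 -0.1112; -0.0648 -0.4566]  nu=[-0.4287, 1.9120]  x^+=[-1.8561, 1.7848]  P^+=[0.5862 0.0787; 0.0787 0.3791]
step 2: x^-=[-1.1600, 1.7848]  P^-=[0.9152 0.2085; 0.2085 0.5091]  H_jac=[0.3993 0.0000; 0.0000 -0.9772]  S=[0.5560 -0.1064; -0.1064 0.8961]  K=[0.6282 -0.1528; 0.0446 -0.5498]  nu=[0.9568, 2.5023]  x^+=[-0.9414, 0.4515]  P^+=[0.6545 0.0802; 0.0802 0.2318]
step 3: x^-=[-0.7653, 0.4515]  P^-=[0.9623 0.1526; 0.1526 0.3618]  H_jac=[0.7212 0.0000; 0.0000 -0.4363]  S=[0.9105 -0.0730; -0.0730 0.4789]  K=[0.7604 -0.0231; 0.0956 -0.3151]  nu=[1.2428, -0.6798]  x^+=[0.1954, 0.7846]  P^+=[0.4331 0.0653; 0.0653 0.3016]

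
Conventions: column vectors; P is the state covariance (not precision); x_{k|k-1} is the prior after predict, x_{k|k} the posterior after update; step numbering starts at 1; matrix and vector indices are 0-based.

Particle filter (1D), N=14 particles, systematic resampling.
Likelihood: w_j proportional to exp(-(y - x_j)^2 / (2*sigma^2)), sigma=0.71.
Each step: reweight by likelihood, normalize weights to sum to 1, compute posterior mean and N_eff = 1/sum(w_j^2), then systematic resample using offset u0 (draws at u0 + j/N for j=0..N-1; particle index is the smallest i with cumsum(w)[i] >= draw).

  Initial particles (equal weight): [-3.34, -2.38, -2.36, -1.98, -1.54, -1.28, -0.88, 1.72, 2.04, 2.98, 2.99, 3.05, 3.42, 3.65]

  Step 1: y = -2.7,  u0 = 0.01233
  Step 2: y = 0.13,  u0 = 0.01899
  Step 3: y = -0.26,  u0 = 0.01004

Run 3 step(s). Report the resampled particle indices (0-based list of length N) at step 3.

resampled_idx = [1, 4, 6, 6, 7, 8, 8, 9, 10, 10, 11, 12, 12, 13]

step 1: w=[0.1906, 0.2585, 0.2551, 0.1711, 0.0753, 0.0387, 0.0107, 0.0000, 0.0000, 0.0000, 0.0000, 0.0000, 0.0000, 0.0000]  mean=-2.3675  Neff=4.8835  idx=[0, 0, 0, 1, 1, 1, 1, 2, 2, 2, 3, 3, 3, 4]
step 2: w=[0.0001, 0.0001, 0.0001, 0.0171, 0.0171, 0.0171, 0.0171, 0.0188, 0.0188, 0.0188, 0.1066, 0.1066, 0.1066, 0.5551]  mean=-1.7847  Neff=2.9025  idx=[4, 8, 10, 11, 11, 12, 13, 13, 13, 13, 13, 13, 13, 13]
step 3: w=[0.0064, 0.0070, 0.0293, 0.0293, 0.0293, 0.0293, 0.1087, 0.1087, 0.1087, 0.1087, 0.1087, 0.1087, 0.1087, 0.1087]  mean=-1.6027  Neff=10.2050  idx=[1, 4, 6, 6, 7, 8, 8, 9, 10, 10, 11, 12, 12, 13]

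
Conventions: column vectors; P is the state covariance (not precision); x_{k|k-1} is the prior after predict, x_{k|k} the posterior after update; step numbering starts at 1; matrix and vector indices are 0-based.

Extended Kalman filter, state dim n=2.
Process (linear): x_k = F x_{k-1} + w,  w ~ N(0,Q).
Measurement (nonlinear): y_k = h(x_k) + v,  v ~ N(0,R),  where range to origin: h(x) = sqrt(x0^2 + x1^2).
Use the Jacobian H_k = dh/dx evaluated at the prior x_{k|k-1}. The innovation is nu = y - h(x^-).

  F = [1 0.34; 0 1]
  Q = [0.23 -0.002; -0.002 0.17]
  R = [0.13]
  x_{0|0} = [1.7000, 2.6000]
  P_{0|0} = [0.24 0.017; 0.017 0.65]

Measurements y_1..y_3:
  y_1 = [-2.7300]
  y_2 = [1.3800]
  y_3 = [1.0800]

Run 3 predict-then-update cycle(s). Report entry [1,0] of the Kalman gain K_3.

step 1: x^-=[2.5840, 2.6000]  P^-=[0.5567 0.2360; 0.2360 0.8200]  H_jac=[0.7049 0.7093]  S=[1.0552]  K=[0.5306; 0.7089]  nu=[-6.3957]  x^+=[-0.8093, -1.9337]  P^+=[0.2597 -0.1608; -0.1608 0.2898]
step 2: x^-=[-1.4667, -1.9337]  P^-=[0.4138 -0.0643; -0.0643 0.4598]  H_jac=[-0.6043 -0.7967]  S=[0.5111]  K=[-0.3891; -0.6407]  nu=[-1.0471]  x^+=[-1.0594, -1.2628]  P^+=[0.3365 -0.1917; -0.1917 0.2500]
step 3: x^-=[-1.4887, -1.2628]  P^-=[0.4650 -0.1087; -0.1087 0.4200]  H_jac=[-0.7626 -0.6469]  S=[0.4689]  K=[-0.6063; -0.4026]  nu=[-0.8722]  x^+=[-0.9600, -0.9117]  P^+=[0.2926 -0.2232; -0.2232 0.3440]

K[1,0] = -0.4026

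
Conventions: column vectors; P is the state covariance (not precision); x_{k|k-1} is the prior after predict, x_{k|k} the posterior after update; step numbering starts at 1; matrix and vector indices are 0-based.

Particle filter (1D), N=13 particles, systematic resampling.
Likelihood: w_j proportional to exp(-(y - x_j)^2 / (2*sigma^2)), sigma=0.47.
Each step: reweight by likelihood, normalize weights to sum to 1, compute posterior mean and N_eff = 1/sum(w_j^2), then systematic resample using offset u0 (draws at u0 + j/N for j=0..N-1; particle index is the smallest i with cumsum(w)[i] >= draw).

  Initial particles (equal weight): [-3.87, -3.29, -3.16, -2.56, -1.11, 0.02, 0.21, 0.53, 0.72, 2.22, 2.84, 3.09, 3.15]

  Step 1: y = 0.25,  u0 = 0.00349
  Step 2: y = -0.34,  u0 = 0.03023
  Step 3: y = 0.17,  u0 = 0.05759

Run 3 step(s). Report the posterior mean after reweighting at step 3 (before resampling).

post_mean = 0.1693

step 1: w=[0.0000, 0.0000, 0.0000, 0.0000, 0.0045, 0.2654, 0.2981, 0.2505, 0.1814, 0.0000, 0.0000, 0.0000, 0.0000]  mean=0.3264  Neff=3.9220  idx=[4, 5, 5, 5, 6, 6, 6, 6, 7, 7, 7, 8, 8]
step 2: w=[0.0501, 0.1430, 0.1430, 0.1430, 0.0967, 0.0967, 0.0967, 0.0967, 0.0346, 0.0346, 0.0346, 0.0151, 0.0151]  mean=0.1109  Neff=9.4920  idx=[0, 1, 1, 2, 3, 3, 4, 4, 5, 6, 7, 8, 10]
step 3: w=[0.0022, 0.0845, 0.0845, 0.0845, 0.0845, 0.0845, 0.0886, 0.0886, 0.0886, 0.0886, 0.0886, 0.0663, 0.0663]  mean=0.1693  Neff=11.9475  idx=[1, 2, 3, 4, 5, 6, 7, 7, 8, 9, 10, 11, 12]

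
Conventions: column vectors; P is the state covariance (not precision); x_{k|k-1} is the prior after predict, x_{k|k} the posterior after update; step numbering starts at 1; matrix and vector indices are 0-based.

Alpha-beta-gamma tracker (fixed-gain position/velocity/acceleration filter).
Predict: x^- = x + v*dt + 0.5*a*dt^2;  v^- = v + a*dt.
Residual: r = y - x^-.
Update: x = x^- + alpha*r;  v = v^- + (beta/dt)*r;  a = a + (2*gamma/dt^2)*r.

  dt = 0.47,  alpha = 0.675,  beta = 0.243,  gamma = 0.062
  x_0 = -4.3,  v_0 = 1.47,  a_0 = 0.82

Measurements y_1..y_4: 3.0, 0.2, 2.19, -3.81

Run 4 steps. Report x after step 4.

step 1: x_pred=-3.5185  r=6.5185  x^+=0.8815  v^+=5.2256  a^+=4.4791
step 2: x_pred=3.8322  r=-3.6322  x^+=1.3805  v^+=5.4529  a^+=2.4402
step 3: x_pred=4.2128  r=-2.0228  x^+=2.8474  v^+=5.5539  a^+=1.3047
step 4: x_pred=5.6019  r=-9.4119  x^+=-0.7511  v^+=1.3010  a^+=-3.9786

x_post = -0.7511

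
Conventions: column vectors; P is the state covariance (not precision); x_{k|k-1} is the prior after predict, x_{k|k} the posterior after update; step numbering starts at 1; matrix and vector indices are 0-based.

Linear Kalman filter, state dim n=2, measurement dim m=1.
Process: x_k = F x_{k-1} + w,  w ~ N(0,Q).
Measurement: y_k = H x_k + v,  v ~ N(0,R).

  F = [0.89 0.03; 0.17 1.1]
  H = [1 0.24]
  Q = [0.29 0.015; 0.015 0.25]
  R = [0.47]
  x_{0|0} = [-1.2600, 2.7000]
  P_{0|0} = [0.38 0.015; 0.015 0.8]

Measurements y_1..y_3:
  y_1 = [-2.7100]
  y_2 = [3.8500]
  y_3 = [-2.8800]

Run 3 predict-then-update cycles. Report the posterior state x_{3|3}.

x_post = [-1.4224, 2.4139]

step 1: x^-=[-1.0404, 2.7558]  P^-=[0.5925 0.1137; 0.1137 1.2346]  S=[1.1882]  K=[0.5216; 0.3450]  nu=[-2.3310]  x^+=[-2.2563, 1.9515]  P^+=[0.2692 -0.1002; -0.1002 1.0931]
step 2: x^-=[-1.9496, 1.7631]  P^-=[0.4989 -0.0068; -0.0068 1.5430]  S=[1.0545]  K=[0.4716; 0.3447]  nu=[5.3764]  x^+=[0.5857, 3.6166]  P^+=[0.2644 -0.1782; -0.1782 1.4177]
step 3: x^-=[0.6298, 4.0778]  P^-=[0.4912 -0.0736; -0.0736 1.9064]  S=[1.0357]  K=[0.4572; 0.3707]  nu=[-4.4884]  x^+=[-1.4224, 2.4139]  P^+=[0.2747 -0.2491; -0.2491 1.7641]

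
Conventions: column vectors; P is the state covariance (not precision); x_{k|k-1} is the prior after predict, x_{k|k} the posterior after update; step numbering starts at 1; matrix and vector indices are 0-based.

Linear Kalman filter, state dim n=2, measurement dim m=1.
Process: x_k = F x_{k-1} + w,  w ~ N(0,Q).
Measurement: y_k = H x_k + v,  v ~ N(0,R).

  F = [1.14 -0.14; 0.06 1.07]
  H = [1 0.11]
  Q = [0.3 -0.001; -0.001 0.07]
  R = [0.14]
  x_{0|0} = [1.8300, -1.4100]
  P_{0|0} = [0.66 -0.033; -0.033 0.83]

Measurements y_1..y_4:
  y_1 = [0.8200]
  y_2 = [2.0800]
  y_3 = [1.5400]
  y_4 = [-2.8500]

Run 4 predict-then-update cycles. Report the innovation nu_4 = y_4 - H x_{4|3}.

step 1: x^-=[2.2836, -1.3989]  P^-=[1.1845 -0.1202; -0.1202 1.0184]  S=[1.3104]  K=[0.8938; -0.0062]  nu=[-1.3097]  x^+=[1.1129, -1.3908]  P^+=[0.1376 -0.1129; -0.1129 1.0184]
step 2: x^-=[1.4634, -1.4213]  P^-=[0.5348 -0.2809; -0.2809 1.2219]  S=[0.6278]  K=[0.8026; -0.2333]  nu=[0.7729]  x^+=[2.0838, -1.6017]  P^+=[0.1303 -0.1633; -0.1633 1.1877]
step 3: x^-=[2.5998, -1.5888]  P^-=[0.5448 -0.3679; -0.3679 1.4093]  S=[0.6209]  K=[0.8122; -0.3428]  nu=[-0.8850]  x^+=[1.8809, -1.2854]  P^+=[0.1352 -0.1950; -0.1950 1.3364]
step 4: x^-=[2.3242, -1.2626]  P^-=[0.5641 -0.4282; -0.4282 1.5755]  S=[0.6290]  K=[0.8220; -0.4052]  nu=[-5.0354]  x^+=[-1.8147, 0.7777]  P^+=[0.1391 -0.2187; -0.2187 1.4722]

innov = [-5.0354]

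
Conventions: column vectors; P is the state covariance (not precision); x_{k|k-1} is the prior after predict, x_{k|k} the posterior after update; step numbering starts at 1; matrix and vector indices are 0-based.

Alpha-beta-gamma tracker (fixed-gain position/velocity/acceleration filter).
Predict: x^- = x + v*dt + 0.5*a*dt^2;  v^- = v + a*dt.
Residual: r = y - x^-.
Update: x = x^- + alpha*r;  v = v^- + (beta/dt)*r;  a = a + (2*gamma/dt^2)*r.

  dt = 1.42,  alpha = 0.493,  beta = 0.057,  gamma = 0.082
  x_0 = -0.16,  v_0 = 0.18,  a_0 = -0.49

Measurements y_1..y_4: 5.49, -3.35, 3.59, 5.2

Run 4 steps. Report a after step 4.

step 1: x_pred=-0.3984  r=5.8884  x^+=2.5046  v^+=-0.2794  a^+=-0.0111
step 2: x_pred=2.0966  r=-5.4466  x^+=-0.5886  v^+=-0.5138  a^+=-0.4541
step 3: x_pred=-1.7759  r=5.3659  x^+=0.8695  v^+=-0.9432  a^+=-0.0176
step 4: x_pred=-0.4876  r=5.6876  x^+=2.3164  v^+=-0.7399  a^+=0.4450

a_post = 0.4450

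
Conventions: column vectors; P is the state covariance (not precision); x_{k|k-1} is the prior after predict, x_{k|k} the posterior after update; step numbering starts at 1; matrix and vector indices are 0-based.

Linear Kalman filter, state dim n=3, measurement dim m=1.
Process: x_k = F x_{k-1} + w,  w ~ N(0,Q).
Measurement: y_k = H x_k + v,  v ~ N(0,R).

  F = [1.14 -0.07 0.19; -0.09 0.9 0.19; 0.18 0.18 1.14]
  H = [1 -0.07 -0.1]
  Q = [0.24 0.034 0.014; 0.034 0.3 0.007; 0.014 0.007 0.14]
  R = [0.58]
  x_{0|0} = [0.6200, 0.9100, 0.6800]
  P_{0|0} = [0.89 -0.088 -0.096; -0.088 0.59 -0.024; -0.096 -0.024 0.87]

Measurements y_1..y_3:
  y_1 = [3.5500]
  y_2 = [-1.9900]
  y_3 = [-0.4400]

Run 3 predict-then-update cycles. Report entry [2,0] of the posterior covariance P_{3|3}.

P_post[2,0] = 0.6267

step 1: x^-=[0.7723, 0.8924, 1.0506]  P^-=[1.4040 -0.1769 0.2337; -0.1769 0.8258 0.2449; 0.2337 0.2449 1.2637]  S=[1.9822]  K=[0.7028; -0.1307; 0.0455]  nu=[2.9452]  x^+=[2.8422, 0.5073, 1.1847]  P^+=[0.4250 0.0053 0.1703; 0.0053 0.7920 0.2567; 0.1703 0.2567 1.2595]
step 2: x^-=[3.4297, 0.4259, 1.9534]  P^-=[0.9078 0.0659 0.5805; 0.0659 1.0715 0.6625; 0.5805 0.6625 1.9919]  S=[1.3969]  K=[0.6050; -0.0540; 0.2398]  nu=[-5.1945]  x^+=[0.2869, 0.7062, 0.7078]  P^+=[0.3965 0.1115 0.3779; 0.1115 1.0674 0.6806; 0.3779 0.6806 1.9116]
step 3: x^-=[0.4122, 0.7442, 0.9857]  P^-=[0.9573 0.2929 0.9904; 0.2929 1.4386 1.2995; 0.9904 1.2995 3.1134]  S=[1.3546]  K=[0.6185; 0.0459; 0.4342]  nu=[-0.7015]  x^+=[-0.0217, 0.7120, 0.6811]  P^+=[0.4392 0.2544 0.6267; 0.2544 1.4358 1.2725; 0.6267 1.2725 2.8580]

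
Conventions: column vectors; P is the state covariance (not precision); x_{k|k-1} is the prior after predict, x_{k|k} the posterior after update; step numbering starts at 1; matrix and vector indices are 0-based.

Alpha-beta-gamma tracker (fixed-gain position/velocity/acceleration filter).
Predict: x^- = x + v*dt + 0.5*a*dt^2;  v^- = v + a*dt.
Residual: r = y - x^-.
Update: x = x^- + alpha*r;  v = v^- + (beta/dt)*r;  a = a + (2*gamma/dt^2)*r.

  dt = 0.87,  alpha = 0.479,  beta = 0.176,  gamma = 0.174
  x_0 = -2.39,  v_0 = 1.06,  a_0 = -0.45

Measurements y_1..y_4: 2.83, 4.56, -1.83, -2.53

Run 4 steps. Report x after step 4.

x_post = 1.7082

step 1: x_pred=-1.6381  r=4.4681  x^+=0.5021  v^+=1.5724  a^+=1.6043
step 2: x_pred=2.4772  r=2.0828  x^+=3.4749  v^+=3.3895  a^+=2.5619
step 3: x_pred=7.3933  r=-9.2233  x^+=2.9753  v^+=3.7525  a^+=-1.6787
step 4: x_pred=5.6047  r=-8.1347  x^+=1.7082  v^+=0.6464  a^+=-5.4188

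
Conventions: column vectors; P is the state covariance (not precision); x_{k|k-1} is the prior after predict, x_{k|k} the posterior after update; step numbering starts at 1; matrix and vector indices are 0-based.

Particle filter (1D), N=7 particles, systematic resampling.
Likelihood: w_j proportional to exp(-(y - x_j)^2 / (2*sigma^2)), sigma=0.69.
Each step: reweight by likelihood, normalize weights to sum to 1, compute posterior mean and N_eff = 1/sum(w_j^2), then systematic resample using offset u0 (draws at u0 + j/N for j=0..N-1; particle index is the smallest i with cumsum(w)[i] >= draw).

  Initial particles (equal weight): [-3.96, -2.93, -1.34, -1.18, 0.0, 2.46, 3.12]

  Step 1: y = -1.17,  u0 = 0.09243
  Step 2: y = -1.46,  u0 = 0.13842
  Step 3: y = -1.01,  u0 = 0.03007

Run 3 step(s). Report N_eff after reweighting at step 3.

N_eff = 6.5979

step 1: w=[0.0001, 0.0172, 0.4318, 0.4451, 0.1057, 0.0000, 0.0000]  mean=-1.1548  Neff=2.5247  idx=[2, 2, 2, 3, 3, 3, 4]
step 2: w=[0.1691, 0.1691, 0.1691, 0.1581, 0.1581, 0.1581, 0.0183]  mean=-1.2396  Neff=6.2059  idx=[0, 1, 2, 3, 4, 5, 6]
step 3: w=[0.1504, 0.1504, 0.1504, 0.1636, 0.1636, 0.1636, 0.0578]  mean=-1.1840  Neff=6.5979  idx=[0, 1, 2, 3, 3, 4, 5]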